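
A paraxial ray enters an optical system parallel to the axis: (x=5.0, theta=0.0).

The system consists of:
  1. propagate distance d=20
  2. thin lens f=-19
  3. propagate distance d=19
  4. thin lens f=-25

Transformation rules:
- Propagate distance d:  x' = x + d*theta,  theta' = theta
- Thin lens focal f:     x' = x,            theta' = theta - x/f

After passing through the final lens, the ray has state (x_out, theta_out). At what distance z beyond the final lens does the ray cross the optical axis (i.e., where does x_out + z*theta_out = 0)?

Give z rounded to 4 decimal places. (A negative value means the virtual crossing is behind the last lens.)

Answer: -15.0794

Derivation:
Initial: x=5.0000 theta=0.0000
After 1 (propagate distance d=20): x=5.0000 theta=0.0000
After 2 (thin lens f=-19): x=5.0000 theta=5/19 (≈0.2632)
After 3 (propagate distance d=19): x=10.0000 theta=5/19 (≈0.2632)
After 4 (thin lens f=-25): x=10.0000 theta=63/95 (≈0.6632)
z_focus = -x_out/theta_out = -(10.0000)/(63/95) = -950/63 ≈ -15.0794
Rounded to 4 decimal places: z = -15.0794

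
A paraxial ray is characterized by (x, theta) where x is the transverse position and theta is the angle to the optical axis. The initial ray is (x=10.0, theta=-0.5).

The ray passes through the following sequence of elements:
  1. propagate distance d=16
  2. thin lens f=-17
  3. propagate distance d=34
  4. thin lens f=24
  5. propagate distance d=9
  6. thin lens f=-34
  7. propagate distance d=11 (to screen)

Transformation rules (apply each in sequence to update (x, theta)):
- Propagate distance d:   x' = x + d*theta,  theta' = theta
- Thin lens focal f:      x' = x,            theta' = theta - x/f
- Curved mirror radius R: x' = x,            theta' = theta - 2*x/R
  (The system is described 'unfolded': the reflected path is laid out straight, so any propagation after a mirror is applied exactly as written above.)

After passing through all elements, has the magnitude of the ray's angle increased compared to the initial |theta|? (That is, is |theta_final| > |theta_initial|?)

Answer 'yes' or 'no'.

Initial: x=10.0000 theta=-0.5000
After 1 (propagate distance d=16): x=2.0000 theta=-0.5000
After 2 (thin lens f=-17): x=2.0000 theta=-13/34 (≈-0.3824)
After 3 (propagate distance d=34): x=-11.0000 theta=-13/34 (≈-0.3824)
After 4 (thin lens f=24): x=-11.0000 theta=31/408 (≈0.0760)
After 5 (propagate distance d=9): x=-1403/136 (≈-10.3162) theta=31/408 (≈0.0760)
After 6 (thin lens f=-34): x=-1403/136 (≈-10.3162) theta=-3155/13872 (≈-0.2274)
After 7 (propagate distance d=11 (to screen)): x=-177811/13872 (≈-12.8180) theta=-3155/13872 (≈-0.2274)
|theta_initial|=0.5000 |theta_final|=3155/13872 (≈0.2274) -> not increased

Answer: no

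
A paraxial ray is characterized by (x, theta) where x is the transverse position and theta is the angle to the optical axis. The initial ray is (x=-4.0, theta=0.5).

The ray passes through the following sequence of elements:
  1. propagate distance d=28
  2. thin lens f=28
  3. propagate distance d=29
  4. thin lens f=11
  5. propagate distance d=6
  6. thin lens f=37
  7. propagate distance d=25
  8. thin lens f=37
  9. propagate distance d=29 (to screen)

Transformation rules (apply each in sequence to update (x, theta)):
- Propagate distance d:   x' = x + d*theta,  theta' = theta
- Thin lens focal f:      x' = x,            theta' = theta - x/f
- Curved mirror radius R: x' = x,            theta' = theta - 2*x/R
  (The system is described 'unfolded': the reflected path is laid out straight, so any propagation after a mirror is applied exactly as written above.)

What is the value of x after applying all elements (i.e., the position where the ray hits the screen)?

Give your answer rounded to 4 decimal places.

Answer: -44.5200

Derivation:
Initial: x=-4.0000 theta=0.5000
After 1 (propagate distance d=28): x=10.0000 theta=0.5000
After 2 (thin lens f=28): x=10.0000 theta=1/7 (≈0.1429)
After 3 (propagate distance d=29): x=99/7 (≈14.1429) theta=1/7 (≈0.1429)
After 4 (thin lens f=11): x=99/7 (≈14.1429) theta=-8/7 (≈-1.1429)
After 5 (propagate distance d=6): x=51/7 (≈7.2857) theta=-8/7 (≈-1.1429)
After 6 (thin lens f=37): x=51/7 (≈7.2857) theta=-347/259 (≈-1.3398)
After 7 (propagate distance d=25): x=-6788/259 (≈-26.2085) theta=-347/259 (≈-1.3398)
After 8 (thin lens f=37): x=-6788/259 (≈-26.2085) theta=-6051/9583 (≈-0.6314)
After 9 (propagate distance d=29 (to screen)): x=-426635/9583 (≈-44.5200) theta=-6051/9583 (≈-0.6314)
Rounded to 4 decimal places: x = -44.5200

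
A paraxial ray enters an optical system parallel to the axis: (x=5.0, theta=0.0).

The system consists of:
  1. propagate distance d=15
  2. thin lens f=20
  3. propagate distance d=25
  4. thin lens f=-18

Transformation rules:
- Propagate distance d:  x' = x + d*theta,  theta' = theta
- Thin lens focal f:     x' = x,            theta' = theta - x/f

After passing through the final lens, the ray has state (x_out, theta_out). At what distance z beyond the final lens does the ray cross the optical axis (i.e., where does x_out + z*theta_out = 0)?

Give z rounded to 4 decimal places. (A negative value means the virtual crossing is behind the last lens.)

Initial: x=5.0000 theta=0.0000
After 1 (propagate distance d=15): x=5.0000 theta=0.0000
After 2 (thin lens f=20): x=5.0000 theta=-0.2500
After 3 (propagate distance d=25): x=-1.2500 theta=-0.2500
After 4 (thin lens f=-18): x=-1.2500 theta=-23/72 (≈-0.3194)
z_focus = -x_out/theta_out = -(-1.2500)/(-23/72) = -90/23 ≈ -3.9130
Rounded to 4 decimal places: z = -3.9130

Answer: -3.9130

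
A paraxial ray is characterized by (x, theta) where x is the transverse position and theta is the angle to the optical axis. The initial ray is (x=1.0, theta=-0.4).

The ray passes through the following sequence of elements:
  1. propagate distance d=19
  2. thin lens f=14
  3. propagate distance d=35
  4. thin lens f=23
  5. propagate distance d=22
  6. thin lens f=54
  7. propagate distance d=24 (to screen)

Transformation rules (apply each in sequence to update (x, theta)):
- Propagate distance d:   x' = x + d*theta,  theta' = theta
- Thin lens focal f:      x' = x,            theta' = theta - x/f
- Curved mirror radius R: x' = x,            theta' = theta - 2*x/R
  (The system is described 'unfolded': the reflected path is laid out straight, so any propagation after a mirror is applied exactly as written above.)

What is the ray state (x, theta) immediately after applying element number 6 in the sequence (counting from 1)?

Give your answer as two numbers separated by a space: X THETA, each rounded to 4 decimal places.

Initial: x=1.0000 theta=-0.4000
After 1 (propagate distance d=19): x=-6.6000 theta=-0.4000
After 2 (thin lens f=14): x=-6.6000 theta=1/14 (≈0.0714)
After 3 (propagate distance d=35): x=-4.1000 theta=1/14 (≈0.0714)
After 4 (thin lens f=23): x=-4.1000 theta=201/805 (≈0.2497)
After 5 (propagate distance d=22): x=2243/1610 (≈1.3932) theta=201/805 (≈0.2497)
After 6 (thin lens f=54): x=2243/1610 (≈1.3932) theta=3893/17388 (≈0.2239)
Rounded to 4 decimal places: x = 1.3932, theta = 0.2239

Answer: 1.3932 0.2239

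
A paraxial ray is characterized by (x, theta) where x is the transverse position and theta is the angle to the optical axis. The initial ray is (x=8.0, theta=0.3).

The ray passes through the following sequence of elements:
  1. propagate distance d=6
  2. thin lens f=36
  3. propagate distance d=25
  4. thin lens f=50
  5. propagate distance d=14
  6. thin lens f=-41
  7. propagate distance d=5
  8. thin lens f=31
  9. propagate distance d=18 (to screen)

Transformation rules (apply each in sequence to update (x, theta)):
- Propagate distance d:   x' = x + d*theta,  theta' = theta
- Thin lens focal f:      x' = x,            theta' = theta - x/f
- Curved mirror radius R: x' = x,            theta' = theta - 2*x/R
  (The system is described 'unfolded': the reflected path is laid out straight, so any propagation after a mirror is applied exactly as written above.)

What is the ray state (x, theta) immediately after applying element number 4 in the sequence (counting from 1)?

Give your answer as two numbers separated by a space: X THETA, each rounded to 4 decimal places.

Initial: x=8.0000 theta=0.3000
After 1 (propagate distance d=6): x=9.8000 theta=0.3000
After 2 (thin lens f=36): x=9.8000 theta=1/36 (≈0.0278)
After 3 (propagate distance d=25): x=1889/180 (≈10.4944) theta=1/36 (≈0.0278)
After 4 (thin lens f=50): x=1889/180 (≈10.4944) theta=-1639/9000 (≈-0.1821)
Rounded to 4 decimal places: x = 10.4944, theta = -0.1821

Answer: 10.4944 -0.1821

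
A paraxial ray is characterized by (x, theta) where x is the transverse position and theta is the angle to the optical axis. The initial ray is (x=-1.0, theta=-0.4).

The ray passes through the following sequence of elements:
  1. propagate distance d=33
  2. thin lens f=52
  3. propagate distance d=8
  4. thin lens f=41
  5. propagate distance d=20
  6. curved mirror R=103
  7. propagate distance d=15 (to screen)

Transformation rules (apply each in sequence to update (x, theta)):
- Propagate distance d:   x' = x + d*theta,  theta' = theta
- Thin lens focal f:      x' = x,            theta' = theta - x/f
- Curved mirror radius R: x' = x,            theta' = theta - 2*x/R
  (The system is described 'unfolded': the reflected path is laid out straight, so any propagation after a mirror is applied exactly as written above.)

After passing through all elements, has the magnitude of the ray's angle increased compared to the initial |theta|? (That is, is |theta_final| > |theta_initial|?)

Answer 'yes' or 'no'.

Answer: yes

Derivation:
Initial: x=-1.0000 theta=-0.4000
After 1 (propagate distance d=33): x=-14.2000 theta=-0.4000
After 2 (thin lens f=52): x=-14.2000 theta=-33/260 (≈-0.1269)
After 3 (propagate distance d=8): x=-989/65 (≈-15.2154) theta=-33/260 (≈-0.1269)
After 4 (thin lens f=41): x=-989/65 (≈-15.2154) theta=2603/10660 (≈0.2442)
After 5 (propagate distance d=20): x=-2118/205 (≈-10.3317) theta=2603/10660 (≈0.2442)
After 6 (curved mirror R=103): x=-2118/205 (≈-10.3317) theta=488381/1097980 (≈0.4448)
After 7 (propagate distance d=15 (to screen)): x=-4018293/1097980 (≈-3.6597) theta=488381/1097980 (≈0.4448)
|theta_initial|=0.4000 |theta_final|=488381/1097980 (≈0.4448) -> increased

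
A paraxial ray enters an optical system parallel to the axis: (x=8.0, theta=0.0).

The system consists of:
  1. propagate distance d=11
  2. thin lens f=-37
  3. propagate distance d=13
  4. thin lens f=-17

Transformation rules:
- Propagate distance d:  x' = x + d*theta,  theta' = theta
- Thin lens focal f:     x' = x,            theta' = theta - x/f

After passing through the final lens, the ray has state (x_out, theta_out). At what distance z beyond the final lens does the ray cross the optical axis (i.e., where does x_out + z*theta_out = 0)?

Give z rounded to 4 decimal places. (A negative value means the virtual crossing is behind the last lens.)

Answer: -12.6866

Derivation:
Initial: x=8.0000 theta=0.0000
After 1 (propagate distance d=11): x=8.0000 theta=0.0000
After 2 (thin lens f=-37): x=8.0000 theta=8/37 (≈0.2162)
After 3 (propagate distance d=13): x=400/37 (≈10.8108) theta=8/37 (≈0.2162)
After 4 (thin lens f=-17): x=400/37 (≈10.8108) theta=536/629 (≈0.8521)
z_focus = -x_out/theta_out = -(400/37)/(536/629) = -850/67 ≈ -12.6866
Rounded to 4 decimal places: z = -12.6866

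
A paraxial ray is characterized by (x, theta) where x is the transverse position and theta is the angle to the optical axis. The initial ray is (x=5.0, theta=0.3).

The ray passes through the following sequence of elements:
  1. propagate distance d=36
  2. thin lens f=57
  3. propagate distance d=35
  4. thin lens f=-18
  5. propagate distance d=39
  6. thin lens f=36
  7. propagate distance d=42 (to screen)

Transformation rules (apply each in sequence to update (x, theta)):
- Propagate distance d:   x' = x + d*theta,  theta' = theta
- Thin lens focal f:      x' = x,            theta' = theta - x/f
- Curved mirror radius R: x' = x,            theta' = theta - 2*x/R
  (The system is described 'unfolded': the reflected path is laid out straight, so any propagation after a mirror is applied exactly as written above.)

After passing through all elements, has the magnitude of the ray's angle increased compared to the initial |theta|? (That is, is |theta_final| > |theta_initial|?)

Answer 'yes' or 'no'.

Answer: yes

Derivation:
Initial: x=5.0000 theta=0.3000
After 1 (propagate distance d=36): x=15.8000 theta=0.3000
After 2 (thin lens f=57): x=15.8000 theta=13/570 (≈0.0228)
After 3 (propagate distance d=35): x=9461/570 (≈16.5982) theta=13/570 (≈0.0228)
After 4 (thin lens f=-18): x=9461/570 (≈16.5982) theta=1939/2052 (≈0.9449)
After 5 (propagate distance d=39): x=182801/3420 (≈53.4506) theta=1939/2052 (≈0.9449)
After 6 (thin lens f=36): x=182801/3420 (≈53.4506) theta=-66461/123120 (≈-0.5398)
After 7 (propagate distance d=42 (to screen)): x=33241/1080 (≈30.7787) theta=-66461/123120 (≈-0.5398)
|theta_initial|=0.3000 |theta_final|=66461/123120 (≈0.5398) -> increased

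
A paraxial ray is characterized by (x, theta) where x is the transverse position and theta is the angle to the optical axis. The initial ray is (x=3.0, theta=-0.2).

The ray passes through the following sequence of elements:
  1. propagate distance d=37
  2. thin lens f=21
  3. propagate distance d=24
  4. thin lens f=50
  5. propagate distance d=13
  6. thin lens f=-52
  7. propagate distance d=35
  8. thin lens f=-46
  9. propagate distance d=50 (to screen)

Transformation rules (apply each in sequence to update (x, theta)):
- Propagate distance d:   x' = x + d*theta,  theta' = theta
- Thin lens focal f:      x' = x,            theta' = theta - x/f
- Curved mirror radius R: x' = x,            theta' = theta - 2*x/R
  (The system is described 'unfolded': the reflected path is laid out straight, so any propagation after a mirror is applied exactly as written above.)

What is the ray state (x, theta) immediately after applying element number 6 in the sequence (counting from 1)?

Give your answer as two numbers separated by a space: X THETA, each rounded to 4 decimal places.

Initial: x=3.0000 theta=-0.2000
After 1 (propagate distance d=37): x=-4.4000 theta=-0.2000
After 2 (thin lens f=21): x=-4.4000 theta=1/105 (≈0.0095)
After 3 (propagate distance d=24): x=-146/35 (≈-4.1714) theta=1/105 (≈0.0095)
After 4 (thin lens f=50): x=-146/35 (≈-4.1714) theta=244/2625 (≈0.0930)
After 5 (propagate distance d=13): x=-7778/2625 (≈-2.9630) theta=244/2625 (≈0.0930)
After 6 (thin lens f=-52): x=-7778/2625 (≈-2.9630) theta=491/13650 (≈0.0360)
Rounded to 4 decimal places: x = -2.9630, theta = 0.0360

Answer: -2.9630 0.0360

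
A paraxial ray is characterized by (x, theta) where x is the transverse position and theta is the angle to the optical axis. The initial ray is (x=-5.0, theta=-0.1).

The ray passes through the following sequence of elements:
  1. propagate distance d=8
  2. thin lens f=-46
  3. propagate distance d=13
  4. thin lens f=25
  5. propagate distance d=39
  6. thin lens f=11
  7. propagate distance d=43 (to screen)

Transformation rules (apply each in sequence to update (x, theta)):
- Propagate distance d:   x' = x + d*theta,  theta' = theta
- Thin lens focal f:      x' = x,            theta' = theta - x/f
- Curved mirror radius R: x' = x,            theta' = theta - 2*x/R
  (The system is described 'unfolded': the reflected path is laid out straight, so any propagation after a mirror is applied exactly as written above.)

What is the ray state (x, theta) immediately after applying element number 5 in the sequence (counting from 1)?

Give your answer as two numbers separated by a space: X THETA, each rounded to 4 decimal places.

Initial: x=-5.0000 theta=-0.1000
After 1 (propagate distance d=8): x=-5.8000 theta=-0.1000
After 2 (thin lens f=-46): x=-5.8000 theta=-26/115 (≈-0.2261)
After 3 (propagate distance d=13): x=-201/23 (≈-8.7391) theta=-26/115 (≈-0.2261)
After 4 (thin lens f=25): x=-201/23 (≈-8.7391) theta=71/575 (≈0.1235)
After 5 (propagate distance d=39): x=-2256/575 (≈-3.9235) theta=71/575 (≈0.1235)
Rounded to 4 decimal places: x = -3.9235, theta = 0.1235

Answer: -3.9235 0.1235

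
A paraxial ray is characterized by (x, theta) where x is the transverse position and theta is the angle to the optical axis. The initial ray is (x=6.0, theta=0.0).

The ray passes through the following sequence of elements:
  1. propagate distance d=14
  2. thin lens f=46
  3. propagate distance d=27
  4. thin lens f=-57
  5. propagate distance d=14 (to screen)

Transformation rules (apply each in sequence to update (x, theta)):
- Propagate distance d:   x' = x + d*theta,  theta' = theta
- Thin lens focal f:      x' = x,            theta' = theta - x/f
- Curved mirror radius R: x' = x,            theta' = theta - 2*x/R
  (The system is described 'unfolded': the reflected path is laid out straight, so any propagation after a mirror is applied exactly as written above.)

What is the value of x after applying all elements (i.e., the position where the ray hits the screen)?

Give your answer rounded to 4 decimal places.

Answer: 1.2609

Derivation:
Initial: x=6.0000 theta=0.0000
After 1 (propagate distance d=14): x=6.0000 theta=0.0000
After 2 (thin lens f=46): x=6.0000 theta=-3/23 (≈-0.1304)
After 3 (propagate distance d=27): x=57/23 (≈2.4783) theta=-3/23 (≈-0.1304)
After 4 (thin lens f=-57): x=57/23 (≈2.4783) theta=-2/23 (≈-0.0870)
After 5 (propagate distance d=14 (to screen)): x=29/23 (≈1.2609) theta=-2/23 (≈-0.0870)
Rounded to 4 decimal places: x = 1.2609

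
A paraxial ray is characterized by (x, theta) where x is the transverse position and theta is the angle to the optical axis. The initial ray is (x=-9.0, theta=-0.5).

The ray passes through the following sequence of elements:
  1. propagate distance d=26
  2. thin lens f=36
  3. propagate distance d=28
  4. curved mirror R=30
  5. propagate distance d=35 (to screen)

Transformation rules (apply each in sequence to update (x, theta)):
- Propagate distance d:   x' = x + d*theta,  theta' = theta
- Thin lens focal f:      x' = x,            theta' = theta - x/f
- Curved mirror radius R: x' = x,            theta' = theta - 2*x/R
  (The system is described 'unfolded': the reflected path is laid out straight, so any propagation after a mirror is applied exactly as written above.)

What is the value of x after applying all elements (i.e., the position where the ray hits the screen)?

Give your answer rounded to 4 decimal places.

Answer: 29.0741

Derivation:
Initial: x=-9.0000 theta=-0.5000
After 1 (propagate distance d=26): x=-22.0000 theta=-0.5000
After 2 (thin lens f=36): x=-22.0000 theta=1/9 (≈0.1111)
After 3 (propagate distance d=28): x=-170/9 (≈-18.8889) theta=1/9 (≈0.1111)
After 4 (curved mirror R=30): x=-170/9 (≈-18.8889) theta=37/27 (≈1.3704)
After 5 (propagate distance d=35 (to screen)): x=785/27 (≈29.0741) theta=37/27 (≈1.3704)
Rounded to 4 decimal places: x = 29.0741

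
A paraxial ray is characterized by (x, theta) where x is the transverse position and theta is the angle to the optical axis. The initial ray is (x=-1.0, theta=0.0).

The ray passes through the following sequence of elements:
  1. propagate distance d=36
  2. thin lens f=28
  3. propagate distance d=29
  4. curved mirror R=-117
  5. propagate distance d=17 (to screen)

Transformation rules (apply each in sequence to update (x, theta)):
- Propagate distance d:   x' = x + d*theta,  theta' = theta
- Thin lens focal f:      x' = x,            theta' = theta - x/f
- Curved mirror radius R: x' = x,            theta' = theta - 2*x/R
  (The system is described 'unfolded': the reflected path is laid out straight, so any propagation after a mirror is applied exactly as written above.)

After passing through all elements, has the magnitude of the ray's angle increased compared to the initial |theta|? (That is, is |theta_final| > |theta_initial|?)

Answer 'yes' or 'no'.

Answer: yes

Derivation:
Initial: x=-1.0000 theta=0.0000
After 1 (propagate distance d=36): x=-1.0000 theta=0.0000
After 2 (thin lens f=28): x=-1.0000 theta=1/28 (≈0.0357)
After 3 (propagate distance d=29): x=1/28 (≈0.0357) theta=1/28 (≈0.0357)
After 4 (curved mirror R=-117): x=1/28 (≈0.0357) theta=17/468 (≈0.0363)
After 5 (propagate distance d=17 (to screen)): x=535/819 (≈0.6532) theta=17/468 (≈0.0363)
|theta_initial|=0.0000 |theta_final|=17/468 (≈0.0363) -> increased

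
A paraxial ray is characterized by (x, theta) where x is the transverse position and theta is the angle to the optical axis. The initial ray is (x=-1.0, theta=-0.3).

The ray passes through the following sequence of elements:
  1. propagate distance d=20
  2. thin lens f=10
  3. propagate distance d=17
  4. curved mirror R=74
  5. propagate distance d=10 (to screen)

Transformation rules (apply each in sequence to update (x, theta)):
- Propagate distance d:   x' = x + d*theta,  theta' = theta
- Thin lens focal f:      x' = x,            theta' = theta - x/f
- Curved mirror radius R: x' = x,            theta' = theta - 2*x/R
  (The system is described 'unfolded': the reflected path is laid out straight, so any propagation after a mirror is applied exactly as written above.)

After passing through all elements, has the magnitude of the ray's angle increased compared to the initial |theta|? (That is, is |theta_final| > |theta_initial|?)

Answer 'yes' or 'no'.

Answer: yes

Derivation:
Initial: x=-1.0000 theta=-0.3000
After 1 (propagate distance d=20): x=-7.0000 theta=-0.3000
After 2 (thin lens f=10): x=-7.0000 theta=0.4000
After 3 (propagate distance d=17): x=-0.2000 theta=0.4000
After 4 (curved mirror R=74): x=-0.2000 theta=15/37 (≈0.4054)
After 5 (propagate distance d=10 (to screen)): x=713/185 (≈3.8541) theta=15/37 (≈0.4054)
|theta_initial|=0.3000 |theta_final|=15/37 (≈0.4054) -> increased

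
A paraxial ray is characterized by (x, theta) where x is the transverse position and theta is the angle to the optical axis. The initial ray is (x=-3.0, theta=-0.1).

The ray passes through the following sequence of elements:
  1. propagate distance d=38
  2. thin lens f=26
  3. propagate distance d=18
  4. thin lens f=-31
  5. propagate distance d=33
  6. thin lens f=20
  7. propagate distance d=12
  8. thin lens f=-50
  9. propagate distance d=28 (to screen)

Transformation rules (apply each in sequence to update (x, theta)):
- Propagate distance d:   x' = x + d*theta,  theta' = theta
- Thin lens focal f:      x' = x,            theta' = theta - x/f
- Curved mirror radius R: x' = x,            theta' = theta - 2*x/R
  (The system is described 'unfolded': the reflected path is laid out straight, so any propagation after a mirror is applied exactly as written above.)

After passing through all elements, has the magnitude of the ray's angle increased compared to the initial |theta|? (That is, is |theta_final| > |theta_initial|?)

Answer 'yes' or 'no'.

Initial: x=-3.0000 theta=-0.1000
After 1 (propagate distance d=38): x=-6.8000 theta=-0.1000
After 2 (thin lens f=26): x=-6.8000 theta=21/130 (≈0.1615)
After 3 (propagate distance d=18): x=-253/65 (≈-3.8923) theta=21/130 (≈0.1615)
After 4 (thin lens f=-31): x=-253/65 (≈-3.8923) theta=29/806 (≈0.0360)
After 5 (propagate distance d=33): x=-10901/4030 (≈-2.7050) theta=29/806 (≈0.0360)
After 6 (thin lens f=20): x=-10901/4030 (≈-2.7050) theta=13801/80600 (≈0.1712)
After 7 (propagate distance d=12): x=-6551/10075 (≈-0.6502) theta=13801/80600 (≈0.1712)
After 8 (thin lens f=-50): x=-6551/10075 (≈-0.6502) theta=318821/2015000 (≈0.1582)
After 9 (propagate distance d=28 (to screen)): x=1904197/503750 (≈3.7800) theta=318821/2015000 (≈0.1582)
|theta_initial|=0.1000 |theta_final|=318821/2015000 (≈0.1582) -> increased

Answer: yes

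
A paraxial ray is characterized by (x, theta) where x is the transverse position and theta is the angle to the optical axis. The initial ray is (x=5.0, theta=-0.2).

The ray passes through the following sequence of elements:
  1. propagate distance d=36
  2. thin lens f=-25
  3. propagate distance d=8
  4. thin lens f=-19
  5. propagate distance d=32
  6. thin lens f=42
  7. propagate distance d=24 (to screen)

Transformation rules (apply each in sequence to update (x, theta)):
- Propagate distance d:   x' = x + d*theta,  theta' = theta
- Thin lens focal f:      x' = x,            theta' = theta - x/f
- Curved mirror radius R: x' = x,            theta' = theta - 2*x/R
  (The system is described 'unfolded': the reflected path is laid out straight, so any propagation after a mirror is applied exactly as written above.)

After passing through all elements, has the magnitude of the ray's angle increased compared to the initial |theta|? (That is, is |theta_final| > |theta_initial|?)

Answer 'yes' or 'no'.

Initial: x=5.0000 theta=-0.2000
After 1 (propagate distance d=36): x=-2.2000 theta=-0.2000
After 2 (thin lens f=-25): x=-2.2000 theta=-0.2880
After 3 (propagate distance d=8): x=-4.5040 theta=-0.2880
After 4 (thin lens f=-19): x=-4.5040 theta=-1247/2375 (≈-0.5251)
After 5 (propagate distance d=32): x=-50601/2375 (≈-21.3057) theta=-1247/2375 (≈-0.5251)
After 6 (thin lens f=42): x=-50601/2375 (≈-21.3057) theta=-591/33250 (≈-0.0178)
After 7 (propagate distance d=24 (to screen)): x=-361299/16625 (≈-21.7323) theta=-591/33250 (≈-0.0178)
|theta_initial|=0.2000 |theta_final|=591/33250 (≈0.0178) -> not increased

Answer: no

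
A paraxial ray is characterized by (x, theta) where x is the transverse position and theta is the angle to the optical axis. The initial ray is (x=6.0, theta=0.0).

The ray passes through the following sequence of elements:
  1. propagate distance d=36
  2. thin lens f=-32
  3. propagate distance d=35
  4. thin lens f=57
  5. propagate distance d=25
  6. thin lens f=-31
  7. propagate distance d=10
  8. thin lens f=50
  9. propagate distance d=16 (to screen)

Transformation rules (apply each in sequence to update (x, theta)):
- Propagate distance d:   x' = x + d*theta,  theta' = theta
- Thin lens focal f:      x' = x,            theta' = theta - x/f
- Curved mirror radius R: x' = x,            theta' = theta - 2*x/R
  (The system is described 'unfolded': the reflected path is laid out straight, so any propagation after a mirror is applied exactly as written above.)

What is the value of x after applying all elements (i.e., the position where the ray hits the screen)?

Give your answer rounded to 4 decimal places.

Initial: x=6.0000 theta=0.0000
After 1 (propagate distance d=36): x=6.0000 theta=0.0000
After 2 (thin lens f=-32): x=6.0000 theta=0.1875
After 3 (propagate distance d=35): x=12.5625 theta=0.1875
After 4 (thin lens f=57): x=12.5625 theta=-5/152 (≈-0.0329)
After 5 (propagate distance d=25): x=3569/304 (≈11.7401) theta=-5/152 (≈-0.0329)
After 6 (thin lens f=-31): x=3569/304 (≈11.7401) theta=3259/9424 (≈0.3458)
After 7 (propagate distance d=10): x=143229/9424 (≈15.1983) theta=3259/9424 (≈0.3458)
After 8 (thin lens f=50): x=143229/9424 (≈15.1983) theta=19721/471200 (≈0.0419)
After 9 (propagate distance d=16 (to screen)): x=3738493/235600 (≈15.8680) theta=19721/471200 (≈0.0419)
Rounded to 4 decimal places: x = 15.8680

Answer: 15.8680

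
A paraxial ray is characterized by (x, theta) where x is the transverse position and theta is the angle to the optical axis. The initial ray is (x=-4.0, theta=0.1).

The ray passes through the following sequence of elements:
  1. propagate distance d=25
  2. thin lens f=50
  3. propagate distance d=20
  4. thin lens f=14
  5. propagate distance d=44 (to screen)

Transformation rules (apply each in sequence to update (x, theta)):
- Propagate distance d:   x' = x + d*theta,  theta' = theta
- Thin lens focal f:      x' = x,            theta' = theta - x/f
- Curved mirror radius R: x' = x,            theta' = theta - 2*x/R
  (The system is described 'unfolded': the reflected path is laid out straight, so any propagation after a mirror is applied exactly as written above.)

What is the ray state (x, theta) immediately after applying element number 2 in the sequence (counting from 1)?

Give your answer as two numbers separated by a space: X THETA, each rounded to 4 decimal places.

Answer: -1.5000 0.1300

Derivation:
Initial: x=-4.0000 theta=0.1000
After 1 (propagate distance d=25): x=-1.5000 theta=0.1000
After 2 (thin lens f=50): x=-1.5000 theta=0.1300
Rounded to 4 decimal places: x = -1.5000, theta = 0.1300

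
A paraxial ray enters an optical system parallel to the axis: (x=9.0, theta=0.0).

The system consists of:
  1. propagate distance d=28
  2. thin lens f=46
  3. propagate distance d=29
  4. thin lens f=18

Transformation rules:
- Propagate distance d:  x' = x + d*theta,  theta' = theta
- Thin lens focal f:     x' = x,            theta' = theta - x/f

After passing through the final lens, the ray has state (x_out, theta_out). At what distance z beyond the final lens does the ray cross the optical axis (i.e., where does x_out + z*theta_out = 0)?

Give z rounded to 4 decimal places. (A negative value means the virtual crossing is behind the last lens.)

Answer: 8.7429

Derivation:
Initial: x=9.0000 theta=0.0000
After 1 (propagate distance d=28): x=9.0000 theta=0.0000
After 2 (thin lens f=46): x=9.0000 theta=-9/46 (≈-0.1957)
After 3 (propagate distance d=29): x=153/46 (≈3.3261) theta=-9/46 (≈-0.1957)
After 4 (thin lens f=18): x=153/46 (≈3.3261) theta=-35/92 (≈-0.3804)
z_focus = -x_out/theta_out = -(153/46)/(-35/92) = 306/35 ≈ 8.7429
Rounded to 4 decimal places: z = 8.7429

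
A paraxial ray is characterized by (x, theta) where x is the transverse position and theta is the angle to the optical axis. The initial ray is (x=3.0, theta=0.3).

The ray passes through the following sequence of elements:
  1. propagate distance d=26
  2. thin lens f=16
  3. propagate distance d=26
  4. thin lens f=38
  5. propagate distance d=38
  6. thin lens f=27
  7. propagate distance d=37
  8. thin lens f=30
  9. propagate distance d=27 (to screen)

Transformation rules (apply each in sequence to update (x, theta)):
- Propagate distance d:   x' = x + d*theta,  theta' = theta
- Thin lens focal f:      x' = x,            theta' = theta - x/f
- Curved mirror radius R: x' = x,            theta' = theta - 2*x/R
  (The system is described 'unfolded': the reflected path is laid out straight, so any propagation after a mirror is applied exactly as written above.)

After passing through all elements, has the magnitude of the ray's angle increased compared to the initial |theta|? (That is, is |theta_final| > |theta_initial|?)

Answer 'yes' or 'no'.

Answer: yes

Derivation:
Initial: x=3.0000 theta=0.3000
After 1 (propagate distance d=26): x=10.8000 theta=0.3000
After 2 (thin lens f=16): x=10.8000 theta=-0.3750
After 3 (propagate distance d=26): x=1.0500 theta=-0.3750
After 4 (thin lens f=38): x=1.0500 theta=-153/380 (≈-0.4026)
After 5 (propagate distance d=38): x=-14.2500 theta=-153/380 (≈-0.4026)
After 6 (thin lens f=27): x=-14.2500 theta=107/855 (≈0.1251)
After 7 (propagate distance d=37): x=-32899/3420 (≈-9.6196) theta=107/855 (≈0.1251)
After 8 (thin lens f=30): x=-32899/3420 (≈-9.6196) theta=45739/102600 (≈0.4458)
After 9 (propagate distance d=27 (to screen)): x=82661/34200 (≈2.4170) theta=45739/102600 (≈0.4458)
|theta_initial|=0.3000 |theta_final|=45739/102600 (≈0.4458) -> increased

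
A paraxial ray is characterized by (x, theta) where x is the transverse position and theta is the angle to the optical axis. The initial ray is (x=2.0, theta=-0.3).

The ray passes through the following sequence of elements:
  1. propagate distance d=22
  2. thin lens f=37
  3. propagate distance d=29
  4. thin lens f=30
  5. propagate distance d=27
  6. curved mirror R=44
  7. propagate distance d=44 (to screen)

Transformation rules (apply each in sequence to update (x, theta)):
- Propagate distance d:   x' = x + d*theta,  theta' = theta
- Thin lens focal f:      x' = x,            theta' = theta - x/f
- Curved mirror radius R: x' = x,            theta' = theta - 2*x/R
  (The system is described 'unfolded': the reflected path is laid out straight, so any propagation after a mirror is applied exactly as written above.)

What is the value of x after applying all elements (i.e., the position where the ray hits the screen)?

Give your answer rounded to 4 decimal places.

Answer: 12.2017

Derivation:
Initial: x=2.0000 theta=-0.3000
After 1 (propagate distance d=22): x=-4.6000 theta=-0.3000
After 2 (thin lens f=37): x=-4.6000 theta=-13/74 (≈-0.1757)
After 3 (propagate distance d=29): x=-3587/370 (≈-9.6946) theta=-13/74 (≈-0.1757)
After 4 (thin lens f=30): x=-3587/370 (≈-9.6946) theta=1637/11100 (≈0.1475)
After 5 (propagate distance d=27): x=-21137/3700 (≈-5.7127) theta=1637/11100 (≈0.1475)
After 6 (curved mirror R=44): x=-21137/3700 (≈-5.7127) theta=3977/9768 (≈0.4071)
After 7 (propagate distance d=44 (to screen)): x=135439/11100 (≈12.2017) theta=3977/9768 (≈0.4071)
Rounded to 4 decimal places: x = 12.2017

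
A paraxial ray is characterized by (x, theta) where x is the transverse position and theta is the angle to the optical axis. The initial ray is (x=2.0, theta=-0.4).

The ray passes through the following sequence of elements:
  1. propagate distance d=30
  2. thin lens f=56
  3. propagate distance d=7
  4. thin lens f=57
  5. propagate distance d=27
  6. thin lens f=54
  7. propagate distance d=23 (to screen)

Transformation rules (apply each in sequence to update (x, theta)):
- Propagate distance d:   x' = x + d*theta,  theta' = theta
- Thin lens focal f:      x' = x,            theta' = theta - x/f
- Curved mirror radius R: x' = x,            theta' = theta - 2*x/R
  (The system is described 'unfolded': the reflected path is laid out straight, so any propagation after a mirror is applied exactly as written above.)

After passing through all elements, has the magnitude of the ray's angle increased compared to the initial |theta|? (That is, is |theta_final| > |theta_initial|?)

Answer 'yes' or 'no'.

Answer: no

Derivation:
Initial: x=2.0000 theta=-0.4000
After 1 (propagate distance d=30): x=-10.0000 theta=-0.4000
After 2 (thin lens f=56): x=-10.0000 theta=-31/140 (≈-0.2214)
After 3 (propagate distance d=7): x=-11.5500 theta=-31/140 (≈-0.2214)
After 4 (thin lens f=57): x=-11.5500 theta=-5/266 (≈-0.0188)
After 5 (propagate distance d=27): x=-32073/2660 (≈-12.0575) theta=-5/266 (≈-0.0188)
After 6 (thin lens f=54): x=-32073/2660 (≈-12.0575) theta=9791/47880 (≈0.2045)
After 7 (propagate distance d=23 (to screen)): x=-50303/6840 (≈-7.3542) theta=9791/47880 (≈0.2045)
|theta_initial|=0.4000 |theta_final|=9791/47880 (≈0.2045) -> not increased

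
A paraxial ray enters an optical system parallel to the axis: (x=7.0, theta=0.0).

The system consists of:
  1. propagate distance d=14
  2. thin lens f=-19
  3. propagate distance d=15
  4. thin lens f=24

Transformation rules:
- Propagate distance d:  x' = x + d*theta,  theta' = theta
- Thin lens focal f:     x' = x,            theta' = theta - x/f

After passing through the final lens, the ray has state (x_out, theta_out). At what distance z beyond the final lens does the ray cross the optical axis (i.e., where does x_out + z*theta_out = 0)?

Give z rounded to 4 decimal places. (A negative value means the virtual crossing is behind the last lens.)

Initial: x=7.0000 theta=0.0000
After 1 (propagate distance d=14): x=7.0000 theta=0.0000
After 2 (thin lens f=-19): x=7.0000 theta=7/19 (≈0.3684)
After 3 (propagate distance d=15): x=238/19 (≈12.5263) theta=7/19 (≈0.3684)
After 4 (thin lens f=24): x=238/19 (≈12.5263) theta=-35/228 (≈-0.1535)
z_focus = -x_out/theta_out = -(238/19)/(-35/228) = 81.6000
Rounded to 4 decimal places: z = 81.6000

Answer: 81.6000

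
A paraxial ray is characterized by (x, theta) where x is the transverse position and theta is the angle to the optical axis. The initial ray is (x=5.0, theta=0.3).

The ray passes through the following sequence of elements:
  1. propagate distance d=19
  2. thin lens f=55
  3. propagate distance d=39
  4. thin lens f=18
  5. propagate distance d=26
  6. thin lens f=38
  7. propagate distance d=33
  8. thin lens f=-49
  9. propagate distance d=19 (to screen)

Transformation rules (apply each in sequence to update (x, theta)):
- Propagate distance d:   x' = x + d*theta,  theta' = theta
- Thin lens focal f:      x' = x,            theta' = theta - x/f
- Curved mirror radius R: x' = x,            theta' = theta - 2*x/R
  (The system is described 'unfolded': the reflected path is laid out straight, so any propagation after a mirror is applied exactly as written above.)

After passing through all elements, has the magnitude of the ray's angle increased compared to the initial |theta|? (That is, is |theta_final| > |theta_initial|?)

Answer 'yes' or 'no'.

Initial: x=5.0000 theta=0.3000
After 1 (propagate distance d=19): x=10.7000 theta=0.3000
After 2 (thin lens f=55): x=10.7000 theta=29/275 (≈0.1055)
After 3 (propagate distance d=39): x=8147/550 (≈14.8127) theta=29/275 (≈0.1055)
After 4 (thin lens f=18): x=8147/550 (≈14.8127) theta=-7103/9900 (≈-0.7175)
After 5 (propagate distance d=26): x=-9508/2475 (≈-3.8416) theta=-7103/9900 (≈-0.7175)
After 6 (thin lens f=38): x=-9508/2475 (≈-3.8416) theta=-38647/62700 (≈-0.6164)
After 7 (propagate distance d=33): x=-4548661/188100 (≈-24.1821) theta=-38647/62700 (≈-0.6164)
After 8 (thin lens f=-49): x=-4548661/188100 (≈-24.1821) theta=-1022977/921690 (≈-1.1099)
After 9 (propagate distance d=19 (to screen)): x=-417250019/9216900 (≈-45.2701) theta=-1022977/921690 (≈-1.1099)
|theta_initial|=0.3000 |theta_final|=1022977/921690 (≈1.1099) -> increased

Answer: yes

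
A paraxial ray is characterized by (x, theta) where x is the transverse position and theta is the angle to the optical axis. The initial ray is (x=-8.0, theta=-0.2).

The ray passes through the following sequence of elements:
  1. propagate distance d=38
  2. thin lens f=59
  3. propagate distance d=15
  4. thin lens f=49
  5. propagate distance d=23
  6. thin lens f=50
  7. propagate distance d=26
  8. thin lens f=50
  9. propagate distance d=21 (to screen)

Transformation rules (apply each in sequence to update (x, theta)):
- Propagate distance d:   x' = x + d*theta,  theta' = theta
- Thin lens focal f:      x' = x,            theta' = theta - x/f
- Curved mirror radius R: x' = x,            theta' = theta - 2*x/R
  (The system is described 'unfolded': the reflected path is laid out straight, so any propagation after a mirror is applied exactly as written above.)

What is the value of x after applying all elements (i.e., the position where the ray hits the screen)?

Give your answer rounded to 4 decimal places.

Initial: x=-8.0000 theta=-0.2000
After 1 (propagate distance d=38): x=-15.6000 theta=-0.2000
After 2 (thin lens f=59): x=-15.6000 theta=19/295 (≈0.0644)
After 3 (propagate distance d=15): x=-4317/295 (≈-14.6339) theta=19/295 (≈0.0644)
After 4 (thin lens f=49): x=-4317/295 (≈-14.6339) theta=5248/14455 (≈0.3631)
After 5 (propagate distance d=23): x=-90829/14455 (≈-6.2836) theta=5248/14455 (≈0.3631)
After 6 (thin lens f=50): x=-90829/14455 (≈-6.2836) theta=353229/722750 (≈0.4887)
After 7 (propagate distance d=26): x=2321252/361375 (≈6.4234) theta=353229/722750 (≈0.4887)
After 8 (thin lens f=50): x=2321252/361375 (≈6.4234) theta=6509473/18068750 (≈0.3603)
After 9 (propagate distance d=21 (to screen)): x=252761533/18068750 (≈13.9889) theta=6509473/18068750 (≈0.3603)
Rounded to 4 decimal places: x = 13.9889

Answer: 13.9889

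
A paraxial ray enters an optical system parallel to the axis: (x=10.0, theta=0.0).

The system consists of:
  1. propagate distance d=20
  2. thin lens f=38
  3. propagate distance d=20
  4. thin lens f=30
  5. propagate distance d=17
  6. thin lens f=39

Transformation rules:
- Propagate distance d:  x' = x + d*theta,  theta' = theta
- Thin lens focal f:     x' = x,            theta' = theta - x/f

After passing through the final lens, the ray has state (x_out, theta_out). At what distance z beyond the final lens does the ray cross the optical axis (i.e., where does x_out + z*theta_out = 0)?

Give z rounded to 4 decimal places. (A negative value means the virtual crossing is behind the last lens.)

Initial: x=10.0000 theta=0.0000
After 1 (propagate distance d=20): x=10.0000 theta=0.0000
After 2 (thin lens f=38): x=10.0000 theta=-5/19 (≈-0.2632)
After 3 (propagate distance d=20): x=90/19 (≈4.7368) theta=-5/19 (≈-0.2632)
After 4 (thin lens f=30): x=90/19 (≈4.7368) theta=-8/19 (≈-0.4211)
After 5 (propagate distance d=17): x=-46/19 (≈-2.4211) theta=-8/19 (≈-0.4211)
After 6 (thin lens f=39): x=-46/19 (≈-2.4211) theta=-14/39 (≈-0.3590)
z_focus = -x_out/theta_out = -(-46/19)/(-14/39) = -897/133 ≈ -6.7444
Rounded to 4 decimal places: z = -6.7444

Answer: -6.7444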